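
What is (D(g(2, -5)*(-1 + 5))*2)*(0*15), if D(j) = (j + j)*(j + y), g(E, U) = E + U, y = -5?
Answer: 0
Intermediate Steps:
D(j) = 2*j*(-5 + j) (D(j) = (j + j)*(j - 5) = (2*j)*(-5 + j) = 2*j*(-5 + j))
(D(g(2, -5)*(-1 + 5))*2)*(0*15) = ((2*((2 - 5)*(-1 + 5))*(-5 + (2 - 5)*(-1 + 5)))*2)*(0*15) = ((2*(-3*4)*(-5 - 3*4))*2)*0 = ((2*(-12)*(-5 - 12))*2)*0 = ((2*(-12)*(-17))*2)*0 = (408*2)*0 = 816*0 = 0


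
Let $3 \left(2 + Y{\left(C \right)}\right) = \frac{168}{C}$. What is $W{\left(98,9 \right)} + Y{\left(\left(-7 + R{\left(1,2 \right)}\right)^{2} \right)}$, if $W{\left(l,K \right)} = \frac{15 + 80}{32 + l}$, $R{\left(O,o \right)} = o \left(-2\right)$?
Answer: $- \frac{2537}{3146} \approx -0.80642$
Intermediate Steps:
$R{\left(O,o \right)} = - 2 o$
$W{\left(l,K \right)} = \frac{95}{32 + l}$
$Y{\left(C \right)} = -2 + \frac{56}{C}$ ($Y{\left(C \right)} = -2 + \frac{168 \frac{1}{C}}{3} = -2 + \frac{56}{C}$)
$W{\left(98,9 \right)} + Y{\left(\left(-7 + R{\left(1,2 \right)}\right)^{2} \right)} = \frac{95}{32 + 98} - \left(2 - \frac{56}{\left(-7 - 4\right)^{2}}\right) = \frac{95}{130} - \left(2 - \frac{56}{\left(-7 - 4\right)^{2}}\right) = 95 \cdot \frac{1}{130} - \left(2 - \frac{56}{\left(-11\right)^{2}}\right) = \frac{19}{26} - \left(2 - \frac{56}{121}\right) = \frac{19}{26} + \left(-2 + 56 \cdot \frac{1}{121}\right) = \frac{19}{26} + \left(-2 + \frac{56}{121}\right) = \frac{19}{26} - \frac{186}{121} = - \frac{2537}{3146}$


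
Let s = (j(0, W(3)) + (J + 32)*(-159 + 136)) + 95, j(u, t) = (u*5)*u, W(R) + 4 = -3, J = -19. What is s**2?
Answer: 41616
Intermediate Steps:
W(R) = -7 (W(R) = -4 - 3 = -7)
j(u, t) = 5*u**2 (j(u, t) = (5*u)*u = 5*u**2)
s = -204 (s = (5*0**2 + (-19 + 32)*(-159 + 136)) + 95 = (5*0 + 13*(-23)) + 95 = (0 - 299) + 95 = -299 + 95 = -204)
s**2 = (-204)**2 = 41616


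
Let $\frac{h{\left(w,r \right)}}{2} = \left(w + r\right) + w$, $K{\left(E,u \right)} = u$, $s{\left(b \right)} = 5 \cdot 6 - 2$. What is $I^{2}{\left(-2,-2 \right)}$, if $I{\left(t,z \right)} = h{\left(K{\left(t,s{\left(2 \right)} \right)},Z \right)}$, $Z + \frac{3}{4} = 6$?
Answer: $\frac{60025}{4} \approx 15006.0$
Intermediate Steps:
$s{\left(b \right)} = 28$ ($s{\left(b \right)} = 30 - 2 = 28$)
$Z = \frac{21}{4}$ ($Z = - \frac{3}{4} + 6 = \frac{21}{4} \approx 5.25$)
$h{\left(w,r \right)} = 2 r + 4 w$ ($h{\left(w,r \right)} = 2 \left(\left(w + r\right) + w\right) = 2 \left(\left(r + w\right) + w\right) = 2 \left(r + 2 w\right) = 2 r + 4 w$)
$I{\left(t,z \right)} = \frac{245}{2}$ ($I{\left(t,z \right)} = 2 \cdot \frac{21}{4} + 4 \cdot 28 = \frac{21}{2} + 112 = \frac{245}{2}$)
$I^{2}{\left(-2,-2 \right)} = \left(\frac{245}{2}\right)^{2} = \frac{60025}{4}$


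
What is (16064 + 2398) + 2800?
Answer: 21262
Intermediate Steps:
(16064 + 2398) + 2800 = 18462 + 2800 = 21262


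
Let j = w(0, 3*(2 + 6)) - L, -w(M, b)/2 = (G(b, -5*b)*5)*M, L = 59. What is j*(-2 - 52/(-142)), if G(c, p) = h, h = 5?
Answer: 6844/71 ≈ 96.394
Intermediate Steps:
G(c, p) = 5
w(M, b) = -50*M (w(M, b) = -2*5*5*M = -50*M)
j = -59 (j = -50*0 - 1*59 = 0 - 59 = -59)
j*(-2 - 52/(-142)) = -59*(-2 - 52/(-142)) = -59*(-2 - 52*(-1/142)) = -59*(-2 + 26/71) = -59*(-116/71) = 6844/71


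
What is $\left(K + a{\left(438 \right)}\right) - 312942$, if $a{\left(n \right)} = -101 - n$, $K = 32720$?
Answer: $-280761$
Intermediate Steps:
$\left(K + a{\left(438 \right)}\right) - 312942 = \left(32720 - 539\right) - 312942 = 32181 - 312942 = -280761$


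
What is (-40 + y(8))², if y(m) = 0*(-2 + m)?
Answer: 1600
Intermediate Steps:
y(m) = 0
(-40 + y(8))² = (-40 + 0)² = (-40)² = 1600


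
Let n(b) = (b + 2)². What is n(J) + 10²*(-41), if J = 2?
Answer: -4084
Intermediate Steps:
n(b) = (2 + b)²
n(J) + 10²*(-41) = (2 + 2)² + 10²*(-41) = 4² + 100*(-41) = 16 - 4100 = -4084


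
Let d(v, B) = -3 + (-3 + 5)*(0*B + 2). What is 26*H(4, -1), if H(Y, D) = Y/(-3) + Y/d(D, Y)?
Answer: 208/3 ≈ 69.333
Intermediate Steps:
d(v, B) = 1 (d(v, B) = -3 + 2*(0 + 2) = -3 + 2*2 = -3 + 4 = 1)
H(Y, D) = 2*Y/3 (H(Y, D) = Y/(-3) + Y/1 = Y*(-⅓) + Y*1 = -Y/3 + Y = 2*Y/3)
26*H(4, -1) = 26*((⅔)*4) = 26*(8/3) = 208/3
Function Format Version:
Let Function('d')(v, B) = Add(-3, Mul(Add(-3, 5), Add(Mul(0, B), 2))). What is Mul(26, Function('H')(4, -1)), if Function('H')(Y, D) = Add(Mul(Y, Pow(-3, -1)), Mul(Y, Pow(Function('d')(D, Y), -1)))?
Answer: Rational(208, 3) ≈ 69.333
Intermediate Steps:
Function('d')(v, B) = 1 (Function('d')(v, B) = Add(-3, Mul(2, Add(0, 2))) = Add(-3, Mul(2, 2)) = Add(-3, 4) = 1)
Function('H')(Y, D) = Mul(Rational(2, 3), Y) (Function('H')(Y, D) = Add(Mul(Y, Pow(-3, -1)), Mul(Y, Pow(1, -1))) = Add(Mul(Y, Rational(-1, 3)), Mul(Y, 1)) = Add(Mul(Rational(-1, 3), Y), Y) = Mul(Rational(2, 3), Y))
Mul(26, Function('H')(4, -1)) = Mul(26, Mul(Rational(2, 3), 4)) = Mul(26, Rational(8, 3)) = Rational(208, 3)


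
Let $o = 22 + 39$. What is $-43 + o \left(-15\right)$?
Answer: $-958$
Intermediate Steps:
$o = 61$
$-43 + o \left(-15\right) = -43 + 61 \left(-15\right) = -43 - 915 = -958$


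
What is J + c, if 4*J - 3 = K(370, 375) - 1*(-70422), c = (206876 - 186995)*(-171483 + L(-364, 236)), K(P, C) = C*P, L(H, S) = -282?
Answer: -13659230685/4 ≈ -3.4148e+9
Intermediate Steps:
c = -3414859965 (c = (206876 - 186995)*(-171483 - 282) = 19881*(-171765) = -3414859965)
J = 209175/4 (J = ¾ + (375*370 - 1*(-70422))/4 = ¾ + (138750 + 70422)/4 = ¾ + (¼)*209172 = ¾ + 52293 = 209175/4 ≈ 52294.)
J + c = 209175/4 - 3414859965 = -13659230685/4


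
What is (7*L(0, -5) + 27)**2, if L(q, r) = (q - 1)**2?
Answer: 1156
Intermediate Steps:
L(q, r) = (-1 + q)**2
(7*L(0, -5) + 27)**2 = (7*(-1 + 0)**2 + 27)**2 = (7*(-1)**2 + 27)**2 = (7*1 + 27)**2 = (7 + 27)**2 = 34**2 = 1156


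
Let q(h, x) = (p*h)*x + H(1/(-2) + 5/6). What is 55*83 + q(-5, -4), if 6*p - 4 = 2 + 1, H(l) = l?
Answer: 13766/3 ≈ 4588.7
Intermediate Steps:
p = 7/6 (p = ⅔ + (2 + 1)/6 = ⅔ + (⅙)*3 = ⅔ + ½ = 7/6 ≈ 1.1667)
q(h, x) = ⅓ + 7*h*x/6 (q(h, x) = (7*h/6)*x + (1/(-2) + 5/6) = 7*h*x/6 + (1*(-½) + 5*(⅙)) = 7*h*x/6 + (-½ + ⅚) = 7*h*x/6 + ⅓ = ⅓ + 7*h*x/6)
55*83 + q(-5, -4) = 55*83 + (⅓ + (7/6)*(-5)*(-4)) = 4565 + (⅓ + 70/3) = 4565 + 71/3 = 13766/3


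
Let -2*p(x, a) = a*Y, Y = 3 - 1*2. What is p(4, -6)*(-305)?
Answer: -915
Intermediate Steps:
Y = 1 (Y = 3 - 2 = 1)
p(x, a) = -a/2
p(4, -6)*(-305) = -½*(-6)*(-305) = 3*(-305) = -915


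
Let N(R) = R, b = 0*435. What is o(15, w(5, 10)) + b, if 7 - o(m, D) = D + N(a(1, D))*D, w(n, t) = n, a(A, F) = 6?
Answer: -28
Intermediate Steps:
b = 0
o(m, D) = 7 - 7*D (o(m, D) = 7 - (D + 6*D) = 7 - 7*D)
o(15, w(5, 10)) + b = (7 - 7*5) + 0 = (7 - 35) + 0 = -28 + 0 = -28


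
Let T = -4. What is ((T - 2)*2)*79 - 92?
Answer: -1040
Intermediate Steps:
((T - 2)*2)*79 - 92 = ((-4 - 2)*2)*79 - 92 = -6*2*79 - 92 = -12*79 - 92 = -948 - 92 = -1040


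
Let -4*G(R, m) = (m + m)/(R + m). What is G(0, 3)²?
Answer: ¼ ≈ 0.25000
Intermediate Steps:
G(R, m) = -m/(2*(R + m)) (G(R, m) = -(m + m)/(4*(R + m)) = -2*m/(4*(R + m)) = -m/(2*(R + m)))
G(0, 3)² = (-1*3/(2*0 + 2*3))² = (-1*3/(0 + 6))² = (-1*3/6)² = (-1*3*⅙)² = (-½)² = ¼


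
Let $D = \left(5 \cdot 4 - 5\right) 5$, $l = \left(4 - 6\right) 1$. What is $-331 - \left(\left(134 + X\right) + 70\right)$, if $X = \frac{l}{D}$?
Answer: $- \frac{40123}{75} \approx -534.97$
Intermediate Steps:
$l = -2$ ($l = \left(-2\right) 1 = -2$)
$D = 75$ ($D = \left(20 - 5\right) 5 = 15 \cdot 5 = 75$)
$X = - \frac{2}{75} \approx -0.026667$
$-331 - \left(\left(134 + X\right) + 70\right) = -331 - \left(\left(134 - \frac{2}{75}\right) + 70\right) = -331 - \left(\frac{10048}{75} + 70\right) = -331 - \frac{15298}{75} = - \frac{40123}{75}$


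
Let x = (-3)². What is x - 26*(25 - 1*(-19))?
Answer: -1135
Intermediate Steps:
x = 9
x - 26*(25 - 1*(-19)) = 9 - 26*(25 - 1*(-19)) = 9 - 26*(25 + 19) = 9 - 26*44 = 9 - 1144 = -1135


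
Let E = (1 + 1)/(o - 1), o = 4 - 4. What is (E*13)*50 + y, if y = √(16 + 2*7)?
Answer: -1300 + √30 ≈ -1294.5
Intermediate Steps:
o = 0
E = -2 (E = (1 + 1)/(0 - 1) = 2/(-1) = 2*(-1) = -2)
y = √30 (y = √(16 + 14) = √30 ≈ 5.4772)
(E*13)*50 + y = -2*13*50 + √30 = -26*50 + √30 = -1300 + √30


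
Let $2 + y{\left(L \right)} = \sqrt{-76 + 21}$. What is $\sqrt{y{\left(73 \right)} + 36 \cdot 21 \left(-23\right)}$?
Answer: $\sqrt{-17390 + i \sqrt{55}} \approx 0.028 + 131.87 i$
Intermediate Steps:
$y{\left(L \right)} = -2 + i \sqrt{55}$ ($y{\left(L \right)} = -2 + \sqrt{-76 + 21} = -2 + \sqrt{-55} = -2 + i \sqrt{55}$)
$\sqrt{y{\left(73 \right)} + 36 \cdot 21 \left(-23\right)} = \sqrt{\left(-2 + i \sqrt{55}\right) + 36 \cdot 21 \left(-23\right)} = \sqrt{\left(-2 + i \sqrt{55}\right) + 756 \left(-23\right)} = \sqrt{\left(-2 + i \sqrt{55}\right) - 17388} = \sqrt{-17390 + i \sqrt{55}}$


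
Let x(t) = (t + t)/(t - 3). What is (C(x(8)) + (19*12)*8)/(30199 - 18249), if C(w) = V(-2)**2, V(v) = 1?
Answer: 73/478 ≈ 0.15272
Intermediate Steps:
x(t) = 2*t/(-3 + t) (x(t) = (2*t)/(-3 + t) = 2*t/(-3 + t))
C(w) = 1 (C(w) = 1**2 = 1)
(C(x(8)) + (19*12)*8)/(30199 - 18249) = (1 + (19*12)*8)/(30199 - 18249) = (1 + 228*8)/11950 = (1 + 1824)*(1/11950) = 1825*(1/11950) = 73/478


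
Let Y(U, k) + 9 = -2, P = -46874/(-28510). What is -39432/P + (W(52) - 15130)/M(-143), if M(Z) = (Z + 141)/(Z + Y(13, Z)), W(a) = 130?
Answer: -27631838160/23437 ≈ -1.1790e+6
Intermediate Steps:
P = 23437/14255 (P = -46874*(-1/28510) = 23437/14255 ≈ 1.6441)
Y(U, k) = -11 (Y(U, k) = -9 - 2 = -11)
M(Z) = (141 + Z)/(-11 + Z) (M(Z) = (Z + 141)/(Z - 11) = (141 + Z)/(-11 + Z))
-39432/P + (W(52) - 15130)/M(-143) = -39432/23437/14255 + (130 - 15130)/(((141 - 143)/(-11 - 143))) = -39432*14255/23437 - 15000/(-2/(-154)) = -562103160/23437 - 15000/((-1/154*(-2))) = -562103160/23437 - 15000/1/77 = -562103160/23437 - 15000*77 = -562103160/23437 - 1155000 = -27631838160/23437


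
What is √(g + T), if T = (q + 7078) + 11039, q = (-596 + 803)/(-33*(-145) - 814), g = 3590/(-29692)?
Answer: √174419934959878894/3102814 ≈ 134.60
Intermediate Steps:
g = -1795/14846 (g = 3590*(-1/29692) = -1795/14846 ≈ -0.12091)
q = 207/3971 (q = 207/(4785 - 814) = 207/3971 ≈ 0.052128)
T = 71942814/3971 (T = (207/3971 + 7078) + 11039 = 28106945/3971 + 11039 = 71942814/3971 ≈ 18117.)
√(g + T) = √(-1795/14846 + 71942814/3971) = √(1068055888699/58953466) = √174419934959878894/3102814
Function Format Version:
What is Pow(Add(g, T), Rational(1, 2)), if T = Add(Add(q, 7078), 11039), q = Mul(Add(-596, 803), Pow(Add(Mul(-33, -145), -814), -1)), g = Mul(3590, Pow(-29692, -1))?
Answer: Mul(Rational(1, 3102814), Pow(174419934959878894, Rational(1, 2))) ≈ 134.60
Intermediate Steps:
g = Rational(-1795, 14846) (g = Mul(3590, Rational(-1, 29692)) = Rational(-1795, 14846) ≈ -0.12091)
q = Rational(207, 3971) (q = Mul(207, Pow(Add(4785, -814), -1)) = Mul(207, Pow(3971, -1)) = Mul(207, Rational(1, 3971)) = Rational(207, 3971) ≈ 0.052128)
T = Rational(71942814, 3971) (T = Add(Add(Rational(207, 3971), 7078), 11039) = Add(Rational(28106945, 3971), 11039) = Rational(71942814, 3971) ≈ 18117.)
Pow(Add(g, T), Rational(1, 2)) = Pow(Add(Rational(-1795, 14846), Rational(71942814, 3971)), Rational(1, 2)) = Pow(Rational(1068055888699, 58953466), Rational(1, 2)) = Mul(Rational(1, 3102814), Pow(174419934959878894, Rational(1, 2)))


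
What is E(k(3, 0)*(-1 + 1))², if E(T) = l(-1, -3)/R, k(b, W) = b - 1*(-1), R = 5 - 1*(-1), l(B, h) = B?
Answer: 1/36 ≈ 0.027778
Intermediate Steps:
R = 6 (R = 5 + 1 = 6)
k(b, W) = 1 + b (k(b, W) = b + 1 = 1 + b)
E(T) = -⅙ (E(T) = -1/6 = -1*⅙ = -⅙)
E(k(3, 0)*(-1 + 1))² = (-⅙)² = 1/36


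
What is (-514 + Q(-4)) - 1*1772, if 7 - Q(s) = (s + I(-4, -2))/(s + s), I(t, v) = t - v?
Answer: -9119/4 ≈ -2279.8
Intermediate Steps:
Q(s) = 7 - (-2 + s)/(2*s) (Q(s) = 7 - (s + (-4 - 1*(-2)))/(s + s) = 7 - (s + (-4 + 2))/(2*s) = 7 - (s - 2)*1/(2*s) = 7 - (-2 + s)*1/(2*s) = 7 - (-2 + s)/(2*s))
(-514 + Q(-4)) - 1*1772 = (-514 + (13/2 + 1/(-4))) - 1*1772 = (-514 + (13/2 - 1/4)) - 1772 = (-514 + 25/4) - 1772 = -2031/4 - 1772 = -9119/4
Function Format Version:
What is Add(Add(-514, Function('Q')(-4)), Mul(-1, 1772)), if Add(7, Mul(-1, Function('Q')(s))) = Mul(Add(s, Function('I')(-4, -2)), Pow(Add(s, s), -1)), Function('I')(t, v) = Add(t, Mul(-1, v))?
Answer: Rational(-9119, 4) ≈ -2279.8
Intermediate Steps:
Function('Q')(s) = Add(7, Mul(Rational(-1, 2), Pow(s, -1), Add(-2, s))) (Function('Q')(s) = Add(7, Mul(-1, Mul(Add(s, Add(-4, Mul(-1, -2))), Pow(Add(s, s), -1)))) = Add(7, Mul(-1, Mul(Add(s, Add(-4, 2)), Pow(Mul(2, s), -1)))) = Add(7, Mul(-1, Mul(Add(s, -2), Mul(Rational(1, 2), Pow(s, -1))))) = Add(7, Mul(-1, Mul(Add(-2, s), Mul(Rational(1, 2), Pow(s, -1))))) = Add(7, Mul(-1, Mul(Rational(1, 2), Pow(s, -1), Add(-2, s)))) = Add(7, Mul(Rational(-1, 2), Pow(s, -1), Add(-2, s))))
Add(Add(-514, Function('Q')(-4)), Mul(-1, 1772)) = Add(Add(-514, Add(Rational(13, 2), Pow(-4, -1))), Mul(-1, 1772)) = Add(Add(-514, Add(Rational(13, 2), Rational(-1, 4))), -1772) = Add(Add(-514, Rational(25, 4)), -1772) = Add(Rational(-2031, 4), -1772) = Rational(-9119, 4)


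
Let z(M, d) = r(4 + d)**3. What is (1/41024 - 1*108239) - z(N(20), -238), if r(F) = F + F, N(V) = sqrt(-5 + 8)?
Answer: 4200652192833/41024 ≈ 1.0240e+8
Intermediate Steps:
N(V) = sqrt(3)
r(F) = 2*F
z(M, d) = (8 + 2*d)**3 (z(M, d) = (2*(4 + d))**3 = (8 + 2*d)**3)
(1/41024 - 1*108239) - z(N(20), -238) = (1/41024 - 1*108239) - 8*(4 - 238)**3 = (1/41024 - 108239) - 8*(-234)**3 = -4440396735/41024 - 8*(-12812904) = -4440396735/41024 - 1*(-102503232) = -4440396735/41024 + 102503232 = 4200652192833/41024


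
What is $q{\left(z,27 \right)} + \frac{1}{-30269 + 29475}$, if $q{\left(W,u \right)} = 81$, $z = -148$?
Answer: $\frac{64313}{794} \approx 80.999$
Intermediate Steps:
$q{\left(z,27 \right)} + \frac{1}{-30269 + 29475} = 81 + \frac{1}{-30269 + 29475} = 81 + \frac{1}{-794} = 81 - \frac{1}{794} = \frac{64313}{794}$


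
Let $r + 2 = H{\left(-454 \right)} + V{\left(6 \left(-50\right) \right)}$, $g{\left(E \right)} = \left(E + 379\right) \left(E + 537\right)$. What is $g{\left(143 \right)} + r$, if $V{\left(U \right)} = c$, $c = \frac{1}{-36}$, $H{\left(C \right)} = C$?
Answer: $\frac{12762143}{36} \approx 3.545 \cdot 10^{5}$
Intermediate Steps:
$c = - \frac{1}{36} \approx -0.027778$
$V{\left(U \right)} = - \frac{1}{36}$
$g{\left(E \right)} = \left(379 + E\right) \left(537 + E\right)$
$r = - \frac{16417}{36}$ ($r = -2 - \frac{16345}{36} = - \frac{16417}{36} \approx -456.03$)
$g{\left(143 \right)} + r = \left(203523 + 143^{2} + 916 \cdot 143\right) - \frac{16417}{36} = \left(203523 + 20449 + 130988\right) - \frac{16417}{36} = 354960 - \frac{16417}{36} = \frac{12762143}{36}$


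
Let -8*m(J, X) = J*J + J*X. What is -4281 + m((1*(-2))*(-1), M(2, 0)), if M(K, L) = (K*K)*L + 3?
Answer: -17129/4 ≈ -4282.3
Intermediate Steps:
M(K, L) = 3 + L*K² (M(K, L) = K²*L + 3 = L*K² + 3 = 3 + L*K²)
m(J, X) = -J²/8 - J*X/8 (m(J, X) = -(J*J + J*X)/8 = -(J² + J*X)/8 = -J²/8 - J*X/8)
-4281 + m((1*(-2))*(-1), M(2, 0)) = -4281 - (1*(-2))*(-1)*((1*(-2))*(-1) + (3 + 0*2²))/8 = -4281 - (-2*(-1))*(-2*(-1) + (3 + 0*4))/8 = -4281 - ⅛*2*(2 + (3 + 0)) = -4281 - ⅛*2*(2 + 3) = -4281 - ⅛*2*5 = -4281 - 5/4 = -17129/4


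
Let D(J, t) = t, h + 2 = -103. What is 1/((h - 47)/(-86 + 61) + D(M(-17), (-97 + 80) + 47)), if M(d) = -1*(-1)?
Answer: 25/902 ≈ 0.027716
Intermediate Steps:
h = -105 (h = -2 - 103 = -105)
M(d) = 1
1/((h - 47)/(-86 + 61) + D(M(-17), (-97 + 80) + 47)) = 1/((-105 - 47)/(-86 + 61) + ((-97 + 80) + 47)) = 1/(-152/(-25) + (-17 + 47)) = 1/(-1/25*(-152) + 30) = 1/(152/25 + 30) = 1/(902/25) = 25/902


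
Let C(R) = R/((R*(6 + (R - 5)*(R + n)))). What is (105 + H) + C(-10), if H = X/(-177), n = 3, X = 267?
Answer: 677825/6549 ≈ 103.50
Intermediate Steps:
H = -89/59 (H = 267/(-177) = 267*(-1/177) = -89/59 ≈ -1.5085)
C(R) = 1/(6 + (-5 + R)*(3 + R)) (C(R) = R/((R*(6 + (R - 5)*(R + 3)))) = R/((R*(6 + (-5 + R)*(3 + R)))) = R*(1/(R*(6 + (-5 + R)*(3 + R)))) = 1/(6 + (-5 + R)*(3 + R)))
(105 + H) + C(-10) = (105 - 89/59) + 1/(-9 + (-10)**2 - 2*(-10)) = 6106/59 + 1/(-9 + 100 + 20) = 6106/59 + 1/111 = 677825/6549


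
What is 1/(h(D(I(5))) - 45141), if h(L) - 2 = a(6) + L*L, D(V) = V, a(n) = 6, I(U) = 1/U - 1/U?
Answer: -1/45133 ≈ -2.2157e-5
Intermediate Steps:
I(U) = 0 (I(U) = 1/U - 1/U = 0)
h(L) = 8 + L**2 (h(L) = 2 + (6 + L*L) = 2 + (6 + L**2) = 8 + L**2)
1/(h(D(I(5))) - 45141) = 1/((8 + 0**2) - 45141) = 1/((8 + 0) - 45141) = 1/(8 - 45141) = 1/(-45133) = -1/45133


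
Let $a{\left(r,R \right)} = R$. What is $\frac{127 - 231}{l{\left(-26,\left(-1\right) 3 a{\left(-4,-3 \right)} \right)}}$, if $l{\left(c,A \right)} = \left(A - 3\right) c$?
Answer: $\frac{2}{3} \approx 0.66667$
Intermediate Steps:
$l{\left(c,A \right)} = c \left(-3 + A\right)$ ($l{\left(c,A \right)} = \left(-3 + A\right) c = c \left(-3 + A\right)$)
$\frac{127 - 231}{l{\left(-26,\left(-1\right) 3 a{\left(-4,-3 \right)} \right)}} = \frac{127 - 231}{\left(-26\right) \left(-3 + \left(-1\right) 3 \left(-3\right)\right)} = \frac{127 - 231}{\left(-26\right) \left(-3 - -9\right)} = - \frac{104}{\left(-26\right) \left(-3 + 9\right)} = - \frac{104}{\left(-26\right) 6} = - \frac{104}{-156} = \left(-104\right) \left(- \frac{1}{156}\right) = \frac{2}{3}$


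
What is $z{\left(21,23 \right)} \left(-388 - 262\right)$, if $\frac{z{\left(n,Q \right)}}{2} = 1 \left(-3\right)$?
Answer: $3900$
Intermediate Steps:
$z{\left(n,Q \right)} = -6$ ($z{\left(n,Q \right)} = 2 \cdot 1 \left(-3\right) = 2 \left(-3\right) = -6$)
$z{\left(21,23 \right)} \left(-388 - 262\right) = - 6 \left(-388 - 262\right) = \left(-6\right) \left(-650\right) = 3900$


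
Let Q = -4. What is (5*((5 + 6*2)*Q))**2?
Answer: 115600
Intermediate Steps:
(5*((5 + 6*2)*Q))**2 = (5*((5 + 6*2)*(-4)))**2 = (5*((5 + 12)*(-4)))**2 = (5*(17*(-4)))**2 = (5*(-68))**2 = (-340)**2 = 115600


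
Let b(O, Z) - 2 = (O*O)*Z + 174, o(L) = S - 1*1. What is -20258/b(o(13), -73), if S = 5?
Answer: 10129/496 ≈ 20.421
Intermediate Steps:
o(L) = 4 (o(L) = 5 - 1*1 = 5 - 1 = 4)
b(O, Z) = 176 + Z*O² (b(O, Z) = 2 + ((O*O)*Z + 174) = 2 + (O²*Z + 174) = 2 + (Z*O² + 174) = 2 + (174 + Z*O²) = 176 + Z*O²)
-20258/b(o(13), -73) = -20258/(176 - 73*4²) = -20258/(176 - 73*16) = -20258/(176 - 1168) = -20258/(-992) = -20258*(-1/992) = 10129/496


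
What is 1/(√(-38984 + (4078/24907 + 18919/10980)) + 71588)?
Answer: 19577804629680/1401546538613418107 - 6*I*√80986083997851911545/1401546538613418107 ≈ 1.3969e-5 - 3.8526e-8*I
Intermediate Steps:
1/(√(-38984 + (4078/24907 + 18919/10980)) + 71588) = 1/(√(-38984 + 515991973/273478860) + 71588) = 1/(√(-10660783886267/273478860) + 71588) = 1/(I*√80986083997851911545/45579810 + 71588) = 1/(71588 + I*√80986083997851911545/45579810)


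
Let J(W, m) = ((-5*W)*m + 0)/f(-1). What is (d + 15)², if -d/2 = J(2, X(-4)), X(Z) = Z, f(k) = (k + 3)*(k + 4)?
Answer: 25/9 ≈ 2.7778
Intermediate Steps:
f(k) = (3 + k)*(4 + k)
J(W, m) = -5*W*m/6 (J(W, m) = ((-5*W)*m + 0)/(12 + (-1)² + 7*(-1)) = (-5*W*m + 0)/(12 + 1 - 7) = -5*W*m/6)
d = -40/3 (d = -(-5)*2*(-4)/3 = -2*20/3 = -40/3 ≈ -13.333)
(d + 15)² = (-40/3 + 15)² = (5/3)² = 25/9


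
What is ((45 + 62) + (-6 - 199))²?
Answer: 9604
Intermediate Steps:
((45 + 62) + (-6 - 199))² = (107 - 205)² = (-98)² = 9604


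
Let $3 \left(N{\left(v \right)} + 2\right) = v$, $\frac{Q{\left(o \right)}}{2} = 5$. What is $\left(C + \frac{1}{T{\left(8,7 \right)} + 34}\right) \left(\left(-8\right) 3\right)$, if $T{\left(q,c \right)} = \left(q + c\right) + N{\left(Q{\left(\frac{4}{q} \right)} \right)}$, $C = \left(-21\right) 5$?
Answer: $\frac{380448}{151} \approx 2519.5$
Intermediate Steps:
$Q{\left(o \right)} = 10$ ($Q{\left(o \right)} = 2 \cdot 5 = 10$)
$N{\left(v \right)} = -2 + \frac{v}{3}$
$C = -105$
$T{\left(q,c \right)} = \frac{4}{3} + c + q$ ($T{\left(q,c \right)} = \left(q + c\right) + \left(-2 + \frac{1}{3} \cdot 10\right) = \left(c + q\right) + \left(-2 + \frac{10}{3}\right) = \left(c + q\right) + \frac{4}{3} = \frac{4}{3} + c + q$)
$\left(C + \frac{1}{T{\left(8,7 \right)} + 34}\right) \left(\left(-8\right) 3\right) = \left(-105 + \frac{1}{\left(\frac{4}{3} + 7 + 8\right) + 34}\right) \left(\left(-8\right) 3\right) = \left(-105 + \frac{1}{\frac{49}{3} + 34}\right) \left(-24\right) = \left(-105 + \frac{1}{\frac{151}{3}}\right) \left(-24\right) = \left(-105 + \frac{3}{151}\right) \left(-24\right) = \left(- \frac{15852}{151}\right) \left(-24\right) = \frac{380448}{151}$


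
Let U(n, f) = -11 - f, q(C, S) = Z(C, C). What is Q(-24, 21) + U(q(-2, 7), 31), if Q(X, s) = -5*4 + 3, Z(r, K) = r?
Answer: -59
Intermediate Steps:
q(C, S) = C
Q(X, s) = -17 (Q(X, s) = -20 + 3 = -17)
Q(-24, 21) + U(q(-2, 7), 31) = -17 + (-11 - 1*31) = -17 + (-11 - 31) = -17 - 42 = -59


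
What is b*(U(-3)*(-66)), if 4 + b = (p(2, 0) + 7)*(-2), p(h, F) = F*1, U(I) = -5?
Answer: -5940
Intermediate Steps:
p(h, F) = F
b = -18 (b = -4 + (0 + 7)*(-2) = -4 + 7*(-2) = -4 - 14 = -18)
b*(U(-3)*(-66)) = -(-90)*(-66) = -18*330 = -5940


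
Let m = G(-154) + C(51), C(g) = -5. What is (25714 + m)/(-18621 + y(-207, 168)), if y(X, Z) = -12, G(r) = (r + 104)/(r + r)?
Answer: -1319737/956494 ≈ -1.3798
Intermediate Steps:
G(r) = (104 + r)/(2*r) (G(r) = (104 + r)/((2*r)) = (104 + r)*(1/(2*r)) = (104 + r)/(2*r))
m = -745/154 (m = (1/2)*(104 - 154)/(-154) - 5 = (1/2)*(-1/154)*(-50) - 5 = 25/154 - 5 = -745/154 ≈ -4.8377)
(25714 + m)/(-18621 + y(-207, 168)) = (25714 - 745/154)/(-18621 - 12) = (3959211/154)/(-18633) = (3959211/154)*(-1/18633) = -1319737/956494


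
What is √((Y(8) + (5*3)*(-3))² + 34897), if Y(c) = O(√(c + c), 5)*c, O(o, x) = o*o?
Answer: √41786 ≈ 204.42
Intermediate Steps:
O(o, x) = o²
Y(c) = 2*c² (Y(c) = (√(c + c))²*c = (√(2*c))²*c = (√2*√c)²*c = (2*c)*c = 2*c²)
√((Y(8) + (5*3)*(-3))² + 34897) = √((2*8² + (5*3)*(-3))² + 34897) = √((2*64 + 15*(-3))² + 34897) = √((128 - 45)² + 34897) = √(83² + 34897) = √(6889 + 34897) = √41786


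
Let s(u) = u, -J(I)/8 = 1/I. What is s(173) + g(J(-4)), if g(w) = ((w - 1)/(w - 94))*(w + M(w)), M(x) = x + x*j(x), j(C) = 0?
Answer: 3978/23 ≈ 172.96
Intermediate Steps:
J(I) = -8/I
M(x) = x (M(x) = x + x*0 = x + 0 = x)
g(w) = 2*w*(-1 + w)/(-94 + w) (g(w) = ((w - 1)/(w - 94))*(w + w) = ((-1 + w)/(-94 + w))*(2*w) = 2*w*(-1 + w)/(-94 + w))
s(173) + g(J(-4)) = 173 + 2*(-8/(-4))*(-1 - 8/(-4))/(-94 - 8/(-4)) = 173 + 2*(-8*(-¼))*(-1 - 8*(-¼))/(-94 - 8*(-¼)) = 173 + 2*2*(-1 + 2)/(-94 + 2) = 173 + 2*2*1/(-92) = 173 + 2*2*(-1/92)*1 = 173 - 1/23 = 3978/23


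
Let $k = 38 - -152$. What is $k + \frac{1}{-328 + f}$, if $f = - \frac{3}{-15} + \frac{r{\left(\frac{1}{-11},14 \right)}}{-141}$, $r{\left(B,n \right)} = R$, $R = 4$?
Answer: $\frac{43911905}{231119} \approx 190.0$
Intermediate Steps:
$r{\left(B,n \right)} = 4$
$k = 190$ ($k = 38 + 152 = 190$)
$f = \frac{121}{705}$ ($f = - \frac{3}{-15} + \frac{4}{-141} = \left(-3\right) \left(- \frac{1}{15}\right) + 4 \left(- \frac{1}{141}\right) = \frac{1}{5} - \frac{4}{141} = \frac{121}{705} \approx 0.17163$)
$k + \frac{1}{-328 + f} = 190 + \frac{1}{-328 + \frac{121}{705}} = 190 + \frac{1}{- \frac{231119}{705}} = 190 - \frac{705}{231119} = \frac{43911905}{231119}$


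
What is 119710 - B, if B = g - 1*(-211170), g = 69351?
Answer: -160811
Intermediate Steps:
B = 280521 (B = 69351 - 1*(-211170) = 69351 + 211170 = 280521)
119710 - B = 119710 - 1*280521 = 119710 - 280521 = -160811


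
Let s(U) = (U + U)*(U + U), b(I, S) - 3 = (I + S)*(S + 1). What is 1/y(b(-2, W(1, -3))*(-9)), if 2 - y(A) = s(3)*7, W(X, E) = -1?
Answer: -1/250 ≈ -0.0040000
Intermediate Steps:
b(I, S) = 3 + (1 + S)*(I + S) (b(I, S) = 3 + (I + S)*(S + 1) = 3 + (I + S)*(1 + S) = 3 + (1 + S)*(I + S))
s(U) = 4*U**2 (s(U) = (2*U)*(2*U) = 4*U**2)
y(A) = -250 (y(A) = 2 - 4*3**2*7 = 2 - 4*9*7 = 2 - 36*7 = 2 - 1*252 = 2 - 252 = -250)
1/y(b(-2, W(1, -3))*(-9)) = 1/(-250) = -1/250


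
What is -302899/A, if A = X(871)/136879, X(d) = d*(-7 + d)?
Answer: -41460512221/752544 ≈ -55094.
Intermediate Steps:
A = 752544/136879 (A = (871*(-7 + 871))/136879 = (871*864)*(1/136879) = 752544*(1/136879) = 752544/136879 ≈ 5.4979)
-302899/A = -302899/752544/136879 = -302899*136879/752544 = -41460512221/752544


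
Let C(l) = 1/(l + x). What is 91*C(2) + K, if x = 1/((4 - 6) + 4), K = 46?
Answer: 412/5 ≈ 82.400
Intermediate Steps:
x = ½ (x = 1/(-2 + 4) = 1/2 = ½ ≈ 0.50000)
C(l) = 1/(½ + l) (C(l) = 1/(l + ½) = 1/(½ + l))
91*C(2) + K = 91*(2/(1 + 2*2)) + 46 = 91*(2/(1 + 4)) + 46 = 91*(2/5) + 46 = 91*(2*(⅕)) + 46 = 91*(⅖) + 46 = 182/5 + 46 = 412/5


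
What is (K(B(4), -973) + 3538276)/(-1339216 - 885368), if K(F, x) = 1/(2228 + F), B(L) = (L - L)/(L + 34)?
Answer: -875919881/550708128 ≈ -1.5905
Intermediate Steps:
B(L) = 0 (B(L) = 0/(34 + L) = 0)
(K(B(4), -973) + 3538276)/(-1339216 - 885368) = (1/(2228 + 0) + 3538276)/(-1339216 - 885368) = (1/2228 + 3538276)/(-2224584) = (1/2228 + 3538276)*(-1/2224584) = (7883278929/2228)*(-1/2224584) = -875919881/550708128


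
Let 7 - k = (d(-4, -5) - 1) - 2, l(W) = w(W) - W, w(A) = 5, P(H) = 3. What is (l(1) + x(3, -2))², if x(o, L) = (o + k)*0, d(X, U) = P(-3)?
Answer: 16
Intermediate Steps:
d(X, U) = 3
l(W) = 5 - W
k = 7 (k = 7 - ((3 - 1) - 2) = 7 - (2 - 2) = 7 - 1*0 = 7 + 0 = 7)
x(o, L) = 0 (x(o, L) = (o + 7)*0 = (7 + o)*0 = 0)
(l(1) + x(3, -2))² = ((5 - 1*1) + 0)² = ((5 - 1) + 0)² = (4 + 0)² = 4² = 16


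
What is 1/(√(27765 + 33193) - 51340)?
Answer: -25670/1317867321 - √60958/2635734642 ≈ -1.9572e-5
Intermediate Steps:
1/(√(27765 + 33193) - 51340) = 1/(√60958 - 51340) = 1/(-51340 + √60958)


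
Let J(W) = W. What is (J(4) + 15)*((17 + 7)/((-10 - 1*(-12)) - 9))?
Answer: -456/7 ≈ -65.143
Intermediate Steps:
(J(4) + 15)*((17 + 7)/((-10 - 1*(-12)) - 9)) = (4 + 15)*((17 + 7)/((-10 - 1*(-12)) - 9)) = 19*(24/((-10 + 12) - 9)) = 19*(24/(2 - 9)) = 19*(24/(-7)) = 19*(24*(-⅐)) = 19*(-24/7) = -456/7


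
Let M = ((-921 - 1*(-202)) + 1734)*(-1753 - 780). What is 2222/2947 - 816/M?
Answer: 48026518/63669935 ≈ 0.75430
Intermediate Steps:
M = -2570995 (M = ((-921 + 202) + 1734)*(-2533) = (-719 + 1734)*(-2533) = 1015*(-2533) = -2570995)
2222/2947 - 816/M = 2222/2947 - 816/(-2570995) = 2222*(1/2947) - 816*(-1/2570995) = 2222/2947 + 48/151235 = 48026518/63669935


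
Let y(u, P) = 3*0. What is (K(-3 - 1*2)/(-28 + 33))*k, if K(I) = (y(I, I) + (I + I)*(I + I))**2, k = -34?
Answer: -68000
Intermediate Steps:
y(u, P) = 0
K(I) = 16*I**4 (K(I) = (0 + (I + I)*(I + I))**2 = (0 + (2*I)*(2*I))**2 = (0 + 4*I**2)**2 = (4*I**2)**2 = 16*I**4)
(K(-3 - 1*2)/(-28 + 33))*k = ((16*(-3 - 1*2)**4)/(-28 + 33))*(-34) = ((16*(-3 - 2)**4)/5)*(-34) = ((16*(-5)**4)*(1/5))*(-34) = ((16*625)*(1/5))*(-34) = (10000*(1/5))*(-34) = 2000*(-34) = -68000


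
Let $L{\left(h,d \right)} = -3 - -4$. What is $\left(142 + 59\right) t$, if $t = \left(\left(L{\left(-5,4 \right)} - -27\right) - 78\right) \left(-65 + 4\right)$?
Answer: $613050$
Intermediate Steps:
$L{\left(h,d \right)} = 1$ ($L{\left(h,d \right)} = -3 + 4 = 1$)
$t = 3050$ ($t = \left(\left(1 - -27\right) - 78\right) \left(-65 + 4\right) = \left(\left(1 + 27\right) - 78\right) \left(-61\right) = \left(28 - 78\right) \left(-61\right) = \left(-50\right) \left(-61\right) = 3050$)
$\left(142 + 59\right) t = \left(142 + 59\right) 3050 = 201 \cdot 3050 = 613050$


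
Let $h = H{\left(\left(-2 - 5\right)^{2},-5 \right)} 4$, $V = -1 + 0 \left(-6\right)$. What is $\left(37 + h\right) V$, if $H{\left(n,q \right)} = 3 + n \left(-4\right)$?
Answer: $735$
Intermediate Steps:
$H{\left(n,q \right)} = 3 - 4 n$
$V = -1$ ($V = -1 + 0 = -1$)
$h = -772$ ($h = \left(3 - 4 \left(-2 - 5\right)^{2}\right) 4 = \left(3 - 4 \left(-7\right)^{2}\right) 4 = \left(3 - 196\right) 4 = \left(-193\right) 4 = -772$)
$\left(37 + h\right) V = \left(37 - 772\right) \left(-1\right) = \left(-735\right) \left(-1\right) = 735$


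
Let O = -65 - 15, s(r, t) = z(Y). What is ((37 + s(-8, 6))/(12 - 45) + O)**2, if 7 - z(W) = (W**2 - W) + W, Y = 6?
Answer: 7011904/1089 ≈ 6438.8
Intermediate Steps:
z(W) = 7 - W**2 (z(W) = 7 - ((W**2 - W) + W) = 7 - W**2)
s(r, t) = -29 (s(r, t) = 7 - 1*6**2 = 7 - 1*36 = 7 - 36 = -29)
O = -80
((37 + s(-8, 6))/(12 - 45) + O)**2 = ((37 - 29)/(12 - 45) - 80)**2 = (8/(-33) - 80)**2 = (8*(-1/33) - 80)**2 = (-8/33 - 80)**2 = (-2648/33)**2 = 7011904/1089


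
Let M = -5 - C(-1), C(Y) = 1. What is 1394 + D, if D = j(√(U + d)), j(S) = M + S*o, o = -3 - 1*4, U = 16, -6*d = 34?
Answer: 1388 - 7*√93/3 ≈ 1365.5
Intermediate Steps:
d = -17/3 (d = -⅙*34 = -17/3 ≈ -5.6667)
o = -7 (o = -3 - 4 = -7)
M = -6 (M = -5 - 1*1 = -5 - 1 = -6)
j(S) = -6 - 7*S (j(S) = -6 + S*(-7) = -6 - 7*S)
D = -6 - 7*√93/3 (D = -6 - 7*√(16 - 17/3) = -6 - 7*√93/3 ≈ -28.502)
1394 + D = 1394 + (-6 - 7*√93/3) = 1388 - 7*√93/3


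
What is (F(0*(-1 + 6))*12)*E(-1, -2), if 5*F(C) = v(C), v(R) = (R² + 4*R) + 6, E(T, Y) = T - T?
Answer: 0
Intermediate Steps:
E(T, Y) = 0
v(R) = 6 + R² + 4*R
F(C) = 6/5 + C²/5 + 4*C/5 (F(C) = (6 + C² + 4*C)/5 = 6/5 + C²/5 + 4*C/5)
(F(0*(-1 + 6))*12)*E(-1, -2) = ((6/5 + (0*(-1 + 6))²/5 + 4*(0*(-1 + 6))/5)*12)*0 = ((6/5 + (0*5)²/5 + 4*(0*5)/5)*12)*0 = ((6/5 + (⅕)*0² + (⅘)*0)*12)*0 = ((6/5 + (⅕)*0 + 0)*12)*0 = ((6/5 + 0 + 0)*12)*0 = ((6/5)*12)*0 = (72/5)*0 = 0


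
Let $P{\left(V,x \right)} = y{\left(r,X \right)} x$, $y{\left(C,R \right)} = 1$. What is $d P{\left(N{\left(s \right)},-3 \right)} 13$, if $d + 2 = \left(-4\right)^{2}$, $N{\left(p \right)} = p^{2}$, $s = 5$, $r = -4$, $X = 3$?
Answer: $-546$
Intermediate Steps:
$d = 14$ ($d = -2 + \left(-4\right)^{2} = -2 + 16 = 14$)
$P{\left(V,x \right)} = x$ ($P{\left(V,x \right)} = 1 x = x$)
$d P{\left(N{\left(s \right)},-3 \right)} 13 = 14 \left(-3\right) 13 = \left(-42\right) 13 = -546$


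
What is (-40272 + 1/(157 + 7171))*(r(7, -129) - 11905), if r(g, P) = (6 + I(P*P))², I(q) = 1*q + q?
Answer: -327008767673400385/7328 ≈ -4.4625e+13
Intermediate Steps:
I(q) = 2*q (I(q) = q + q = 2*q)
r(g, P) = (6 + 2*P²)² (r(g, P) = (6 + 2*(P*P))² = (6 + 2*P²)²)
(-40272 + 1/(157 + 7171))*(r(7, -129) - 11905) = (-40272 + 1/(157 + 7171))*(4*(3 + (-129)²)² - 11905) = (-40272 + 1/7328)*(4*(3 + 16641)² - 11905) = (-40272 + 1/7328)*(4*16644² - 11905) = -295113215*(4*277022736 - 11905)/7328 = -295113215*(1108090944 - 11905)/7328 = -295113215/7328*1108079039 = -327008767673400385/7328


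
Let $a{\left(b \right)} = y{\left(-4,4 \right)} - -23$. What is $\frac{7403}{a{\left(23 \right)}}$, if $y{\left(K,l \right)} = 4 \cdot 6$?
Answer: $\frac{7403}{47} \approx 157.51$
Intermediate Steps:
$y{\left(K,l \right)} = 24$
$a{\left(b \right)} = 47$ ($a{\left(b \right)} = 24 - -23 = 24 + 23 = 47$)
$\frac{7403}{a{\left(23 \right)}} = \frac{7403}{47}$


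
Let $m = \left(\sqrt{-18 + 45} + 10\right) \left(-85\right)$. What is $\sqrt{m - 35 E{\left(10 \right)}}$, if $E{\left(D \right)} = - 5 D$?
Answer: $\sqrt{900 - 255 \sqrt{3}} \approx 21.409$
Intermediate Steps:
$m = -850 - 255 \sqrt{3}$ ($m = \left(\sqrt{27} + 10\right) \left(-85\right) = \left(3 \sqrt{3} + 10\right) \left(-85\right) = \left(10 + 3 \sqrt{3}\right) \left(-85\right) = -850 - 255 \sqrt{3} \approx -1291.7$)
$\sqrt{m - 35 E{\left(10 \right)}} = \sqrt{\left(-850 - 255 \sqrt{3}\right) - 35 \left(\left(-5\right) 10\right)} = \sqrt{\left(-850 - 255 \sqrt{3}\right) - -1750} = \sqrt{\left(-850 - 255 \sqrt{3}\right) + 1750} = \sqrt{900 - 255 \sqrt{3}}$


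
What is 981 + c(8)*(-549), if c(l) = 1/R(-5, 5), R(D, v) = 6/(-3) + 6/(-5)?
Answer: 18441/16 ≈ 1152.6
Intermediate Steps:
R(D, v) = -16/5 (R(D, v) = 6*(-⅓) + 6*(-⅕) = -2 - 6/5 = -16/5)
c(l) = -5/16 (c(l) = 1/(-16/5) = -5/16)
981 + c(8)*(-549) = 981 - 5/16*(-549) = 981 + 2745/16 = 18441/16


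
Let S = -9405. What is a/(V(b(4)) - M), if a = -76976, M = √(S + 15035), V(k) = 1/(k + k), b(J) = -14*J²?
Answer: -34485248/1129963519 + 15449391104*√5630/1129963519 ≈ 1025.9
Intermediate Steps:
V(k) = 1/(2*k)
M = √5630 (M = √(-9405 + 15035) = √5630 ≈ 75.033)
a/(V(b(4)) - M) = -76976/(1/(2*((-14*4²))) - √5630) = -76976/(1/(2*((-14*16))) - √5630) = -76976/((½)/(-224) - √5630) = -76976/((½)*(-1/224) - √5630) = -76976/(-1/448 - √5630)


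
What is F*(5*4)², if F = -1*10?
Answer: -4000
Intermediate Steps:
F = -10
F*(5*4)² = -10*(5*4)² = -10*20² = -10*400 = -4000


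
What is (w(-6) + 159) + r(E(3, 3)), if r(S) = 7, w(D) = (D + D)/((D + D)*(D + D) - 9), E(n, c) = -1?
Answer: 7466/45 ≈ 165.91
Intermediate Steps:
w(D) = 2*D/(-9 + 4*D²) (w(D) = (2*D)/((2*D)*(2*D) - 9) = (2*D)/(4*D² - 9) = (2*D)/(-9 + 4*D²) = 2*D/(-9 + 4*D²))
(w(-6) + 159) + r(E(3, 3)) = (2*(-6)/(-9 + 4*(-6)²) + 159) + 7 = (2*(-6)/(-9 + 4*36) + 159) + 7 = (2*(-6)/(-9 + 144) + 159) + 7 = (2*(-6)/135 + 159) + 7 = (2*(-6)*(1/135) + 159) + 7 = (-4/45 + 159) + 7 = 7151/45 + 7 = 7466/45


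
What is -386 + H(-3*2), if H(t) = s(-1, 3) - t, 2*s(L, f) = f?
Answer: -757/2 ≈ -378.50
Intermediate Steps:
s(L, f) = f/2
H(t) = 3/2 - t (H(t) = (1/2)*3 - t = 3/2 - t)
-386 + H(-3*2) = -386 + (3/2 - (-3)*2) = -386 + (3/2 - 1*(-6)) = -386 + (3/2 + 6) = -386 + 15/2 = -757/2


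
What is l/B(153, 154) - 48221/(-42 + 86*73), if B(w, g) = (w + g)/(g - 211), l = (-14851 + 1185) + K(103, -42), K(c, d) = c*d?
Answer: 6380488537/1914452 ≈ 3332.8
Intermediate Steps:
l = -17992 (l = (-14851 + 1185) + 103*(-42) = -13666 - 4326 = -17992)
B(w, g) = (g + w)/(-211 + g)
l/B(153, 154) - 48221/(-42 + 86*73) = -17992*(-211 + 154)/(154 + 153) - 48221/(-42 + 86*73) = -17992/(307/(-57)) - 48221/(-42 + 6278) = -17992/((-1/57*307)) - 48221/6236 = -17992/(-307/57) - 48221*1/6236 = -17992*(-57/307) - 48221/6236 = 1025544/307 - 48221/6236 = 6380488537/1914452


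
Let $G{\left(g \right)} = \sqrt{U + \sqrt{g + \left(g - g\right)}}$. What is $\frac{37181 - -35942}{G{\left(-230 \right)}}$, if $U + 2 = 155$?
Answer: $\frac{73123}{\sqrt{153 + i \sqrt{230}}} \approx 5890.0 - 291.2 i$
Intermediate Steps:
$U = 153$ ($U = -2 + 155 = 153$)
$G{\left(g \right)} = \sqrt{153 + \sqrt{g}}$ ($G{\left(g \right)} = \sqrt{153 + \sqrt{g + \left(g - g\right)}} = \sqrt{153 + \sqrt{g + 0}} = \sqrt{153 + \sqrt{g}}$)
$\frac{37181 - -35942}{G{\left(-230 \right)}} = \frac{37181 - -35942}{\sqrt{153 + \sqrt{-230}}} = \frac{37181 + 35942}{\sqrt{153 + i \sqrt{230}}} = \frac{73123}{\sqrt{153 + i \sqrt{230}}}$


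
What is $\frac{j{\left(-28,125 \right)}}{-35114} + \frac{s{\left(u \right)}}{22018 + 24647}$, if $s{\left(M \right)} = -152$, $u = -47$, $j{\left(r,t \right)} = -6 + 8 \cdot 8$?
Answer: $- \frac{4021949}{819297405} \approx -0.004909$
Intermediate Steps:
$j{\left(r,t \right)} = 58$ ($j{\left(r,t \right)} = -6 + 64 = 58$)
$\frac{j{\left(-28,125 \right)}}{-35114} + \frac{s{\left(u \right)}}{22018 + 24647} = \frac{58}{-35114} - \frac{152}{22018 + 24647} = 58 \left(- \frac{1}{35114}\right) - \frac{152}{46665} = - \frac{29}{17557} - \frac{152}{46665} = - \frac{4021949}{819297405}$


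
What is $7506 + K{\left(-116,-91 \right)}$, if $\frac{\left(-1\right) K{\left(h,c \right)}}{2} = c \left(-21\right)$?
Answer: $3684$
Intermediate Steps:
$K{\left(h,c \right)} = 42 c$ ($K{\left(h,c \right)} = - 2 c \left(-21\right) = - 2 \left(- 21 c\right) = 42 c$)
$7506 + K{\left(-116,-91 \right)} = 7506 + 42 \left(-91\right) = 7506 - 3822 = 3684$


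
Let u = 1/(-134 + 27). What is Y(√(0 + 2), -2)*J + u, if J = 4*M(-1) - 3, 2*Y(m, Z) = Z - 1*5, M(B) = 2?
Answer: -3747/214 ≈ -17.509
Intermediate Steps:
Y(m, Z) = -5/2 + Z/2 (Y(m, Z) = (Z - 1*5)/2 = (Z - 5)/2 = (-5 + Z)/2 = -5/2 + Z/2)
J = 5 (J = 4*2 - 3 = 8 - 3 = 5)
u = -1/107 (u = 1/(-107) = -1/107 ≈ -0.0093458)
Y(√(0 + 2), -2)*J + u = (-5/2 + (½)*(-2))*5 - 1/107 = (-5/2 - 1)*5 - 1/107 = -7/2*5 - 1/107 = -35/2 - 1/107 = -3747/214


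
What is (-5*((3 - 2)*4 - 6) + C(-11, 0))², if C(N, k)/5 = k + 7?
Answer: 2025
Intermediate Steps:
C(N, k) = 35 + 5*k (C(N, k) = 5*(k + 7) = 5*(7 + k) = 35 + 5*k)
(-5*((3 - 2)*4 - 6) + C(-11, 0))² = (-5*((3 - 2)*4 - 6) + (35 + 5*0))² = (-5*(1*4 - 6) + (35 + 0))² = (-5*(4 - 6) + 35)² = (-5*(-2) + 35)² = (10 + 35)² = 45² = 2025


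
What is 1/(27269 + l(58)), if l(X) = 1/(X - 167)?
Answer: 109/2972320 ≈ 3.6672e-5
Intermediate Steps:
l(X) = 1/(-167 + X)
1/(27269 + l(58)) = 1/(27269 + 1/(-167 + 58)) = 1/(27269 + 1/(-109)) = 1/(27269 - 1/109) = 1/(2972320/109) = 109/2972320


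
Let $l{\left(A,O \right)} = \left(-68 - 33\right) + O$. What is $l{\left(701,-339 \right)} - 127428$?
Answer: $-127868$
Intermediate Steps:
$l{\left(A,O \right)} = -101 + O$
$l{\left(701,-339 \right)} - 127428 = \left(-101 - 339\right) - 127428 = -440 - 127428 = -127868$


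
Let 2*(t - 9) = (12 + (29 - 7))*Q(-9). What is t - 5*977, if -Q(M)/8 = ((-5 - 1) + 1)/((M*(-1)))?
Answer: -43204/9 ≈ -4800.4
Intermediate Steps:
Q(M) = -40/M (Q(M) = -8*((-5 - 1) + 1)/(M*(-1)) = -8*(-6 + 1)/((-M)) = -(-40)*(-1/M) = -40/M)
t = 761/9 (t = 9 + ((12 + (29 - 7))*(-40/(-9)))/2 = 9 + ((12 + 22)*(-40*(-⅑)))/2 = 9 + (34*(40/9))/2 = 9 + (½)*(1360/9) = 9 + 680/9 = 761/9 ≈ 84.556)
t - 5*977 = 761/9 - 5*977 = 761/9 - 1*4885 = 761/9 - 4885 = -43204/9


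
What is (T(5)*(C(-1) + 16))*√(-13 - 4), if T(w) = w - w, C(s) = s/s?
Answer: 0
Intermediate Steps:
C(s) = 1
T(w) = 0
(T(5)*(C(-1) + 16))*√(-13 - 4) = (0*(1 + 16))*√(-13 - 4) = (0*17)*√(-17) = 0*(I*√17) = 0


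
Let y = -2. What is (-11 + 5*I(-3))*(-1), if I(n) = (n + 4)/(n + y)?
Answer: 12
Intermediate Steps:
I(n) = (4 + n)/(-2 + n) (I(n) = (n + 4)/(n - 2) = (4 + n)/(-2 + n))
(-11 + 5*I(-3))*(-1) = (-11 + 5*((4 - 3)/(-2 - 3)))*(-1) = (-11 + 5*(1/(-5)))*(-1) = (-11 + 5*(-1/5*1))*(-1) = (-11 + 5*(-1/5))*(-1) = (-11 - 1)*(-1) = -12*(-1) = 12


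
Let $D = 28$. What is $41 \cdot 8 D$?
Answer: $9184$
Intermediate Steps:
$41 \cdot 8 D = 41 \cdot 8 \cdot 28 = 328 \cdot 28 = 9184$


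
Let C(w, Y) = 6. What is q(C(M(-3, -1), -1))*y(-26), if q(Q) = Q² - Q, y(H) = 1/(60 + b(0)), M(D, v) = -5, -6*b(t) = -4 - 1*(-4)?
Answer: ½ ≈ 0.50000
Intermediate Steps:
b(t) = 0 (b(t) = -(-4 - 1*(-4))/6 = -(-4 + 4)/6 = -⅙*0 = 0)
y(H) = 1/60 (y(H) = 1/(60 + 0) = 1/60)
q(C(M(-3, -1), -1))*y(-26) = (6*(-1 + 6))*(1/60) = (6*5)*(1/60) = 30*(1/60) = ½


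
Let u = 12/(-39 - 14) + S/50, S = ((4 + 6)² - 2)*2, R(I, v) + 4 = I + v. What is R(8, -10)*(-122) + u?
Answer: 974794/1325 ≈ 735.69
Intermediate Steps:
R(I, v) = -4 + I + v (R(I, v) = -4 + (I + v) = -4 + I + v)
S = 196 (S = (10² - 2)*2 = (100 - 2)*2 = 98*2 = 196)
u = 4894/1325 (u = 12/(-39 - 14) + 196/50 = 12/(-53) + 196*(1/50) = 12*(-1/53) + 98/25 = -12/53 + 98/25 = 4894/1325 ≈ 3.6936)
R(8, -10)*(-122) + u = (-4 + 8 - 10)*(-122) + 4894/1325 = -6*(-122) + 4894/1325 = 732 + 4894/1325 = 974794/1325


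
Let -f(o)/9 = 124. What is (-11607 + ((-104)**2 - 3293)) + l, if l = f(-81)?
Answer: -5200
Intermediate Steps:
f(o) = -1116 (f(o) = -9*124 = -1116)
l = -1116
(-11607 + ((-104)**2 - 3293)) + l = (-11607 + ((-104)**2 - 3293)) - 1116 = (-11607 + (10816 - 3293)) - 1116 = (-11607 + 7523) - 1116 = -4084 - 1116 = -5200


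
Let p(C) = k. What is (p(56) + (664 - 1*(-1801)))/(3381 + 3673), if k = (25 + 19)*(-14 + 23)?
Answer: 2861/7054 ≈ 0.40559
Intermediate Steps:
k = 396 (k = 44*9 = 396)
p(C) = 396
(p(56) + (664 - 1*(-1801)))/(3381 + 3673) = (396 + (664 - 1*(-1801)))/(3381 + 3673) = (396 + (664 + 1801))/7054 = (396 + 2465)*(1/7054) = 2861*(1/7054) = 2861/7054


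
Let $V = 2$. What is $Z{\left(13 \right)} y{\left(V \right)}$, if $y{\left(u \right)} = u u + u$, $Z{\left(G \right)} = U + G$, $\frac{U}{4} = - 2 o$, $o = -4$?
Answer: $270$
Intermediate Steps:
$U = 32$ ($U = 4 \left(\left(-2\right) \left(-4\right)\right) = 4 \cdot 8 = 32$)
$Z{\left(G \right)} = 32 + G$
$y{\left(u \right)} = u + u^{2}$ ($y{\left(u \right)} = u^{2} + u = u + u^{2}$)
$Z{\left(13 \right)} y{\left(V \right)} = \left(32 + 13\right) 2 \left(1 + 2\right) = 45 \cdot 2 \cdot 3 = 45 \cdot 6 = 270$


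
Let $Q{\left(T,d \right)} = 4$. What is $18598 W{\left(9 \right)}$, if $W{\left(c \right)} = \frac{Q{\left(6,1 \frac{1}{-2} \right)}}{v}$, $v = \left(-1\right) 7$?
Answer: $- \frac{74392}{7} \approx -10627.0$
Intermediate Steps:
$v = -7$
$W{\left(c \right)} = - \frac{4}{7}$ ($W{\left(c \right)} = \frac{4}{-7} = 4 \left(- \frac{1}{7}\right) = - \frac{4}{7}$)
$18598 W{\left(9 \right)} = 18598 \left(- \frac{4}{7}\right) = - \frac{74392}{7}$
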